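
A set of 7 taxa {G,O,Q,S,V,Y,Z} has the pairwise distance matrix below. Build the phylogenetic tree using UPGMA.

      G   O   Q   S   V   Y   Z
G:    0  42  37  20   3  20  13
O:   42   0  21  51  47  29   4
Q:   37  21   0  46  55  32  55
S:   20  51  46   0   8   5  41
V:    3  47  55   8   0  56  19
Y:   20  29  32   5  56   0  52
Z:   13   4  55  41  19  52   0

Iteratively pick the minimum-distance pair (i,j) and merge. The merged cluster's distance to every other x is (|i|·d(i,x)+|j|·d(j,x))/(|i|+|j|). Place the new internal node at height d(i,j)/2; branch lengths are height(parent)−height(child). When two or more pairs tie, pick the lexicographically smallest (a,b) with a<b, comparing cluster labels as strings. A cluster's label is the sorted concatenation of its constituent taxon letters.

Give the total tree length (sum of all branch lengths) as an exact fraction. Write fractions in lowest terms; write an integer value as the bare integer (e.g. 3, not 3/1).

627/8

step 1: merge (G,V) at d=3; branch lengths G→3/2, V→3/2; new cluster GV
  updated: d(GV,O)=89/2, d(GV,Q)=46, d(GV,S)=14, d(GV,Y)=38, d(GV,Z)=16
step 2: merge (O,Z) at d=4; branch lengths O→2, Z→2; new cluster OZ
  updated: d(GV,OZ)=121/4, d(OZ,Q)=38, d(OZ,S)=46, d(OZ,Y)=81/2
step 3: merge (S,Y) at d=5; branch lengths S→5/2, Y→5/2; new cluster SY
  updated: d(GV,SY)=26, d(OZ,SY)=173/4, d(Q,SY)=39
step 4: merge (GV,SY) at d=26; branch lengths GV→23/2, SY→21/2; new cluster GSVY
  updated: d(GSVY,OZ)=147/4, d(GSVY,Q)=85/2
step 5: merge (GSVY,OZ) at d=147/4; branch lengths GSVY→43/8, OZ→131/8; new cluster GOSVYZ
  updated: d(GOSVYZ,Q)=41
step 6: merge (GOSVYZ,Q) at d=41; branch lengths GOSVYZ→17/8, Q→41/2; new cluster GOQSVYZ
final tree: ((((G:3/2,V:3/2):23/2,(S:5/2,Y:5/2):21/2):43/8,(O:2,Z:2):131/8):17/8,Q:41/2)
total length: 627/8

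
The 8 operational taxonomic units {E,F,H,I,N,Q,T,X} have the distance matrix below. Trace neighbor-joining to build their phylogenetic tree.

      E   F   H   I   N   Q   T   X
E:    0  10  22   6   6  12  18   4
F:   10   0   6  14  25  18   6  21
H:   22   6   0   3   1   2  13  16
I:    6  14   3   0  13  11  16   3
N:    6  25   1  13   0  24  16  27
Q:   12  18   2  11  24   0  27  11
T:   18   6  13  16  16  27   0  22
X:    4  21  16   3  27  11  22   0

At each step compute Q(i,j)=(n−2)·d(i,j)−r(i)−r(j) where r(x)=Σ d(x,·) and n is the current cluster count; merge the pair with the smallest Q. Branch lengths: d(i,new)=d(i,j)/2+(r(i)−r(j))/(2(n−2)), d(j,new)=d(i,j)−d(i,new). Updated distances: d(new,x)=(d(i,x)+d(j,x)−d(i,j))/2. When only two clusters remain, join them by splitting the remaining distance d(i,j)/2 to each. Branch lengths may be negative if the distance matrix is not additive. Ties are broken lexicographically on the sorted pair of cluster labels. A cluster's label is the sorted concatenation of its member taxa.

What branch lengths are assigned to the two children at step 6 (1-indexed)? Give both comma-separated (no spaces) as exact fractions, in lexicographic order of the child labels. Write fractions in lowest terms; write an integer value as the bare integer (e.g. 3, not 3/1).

iteration 1: select F,T (d=6, Q=-182); attach at lengths (3/2, 9/2); label the merged cluster FT
  updated: d(E,FT)=11, d(FT,H)=13/2, d(FT,I)=12, d(FT,N)=35/2, d(FT,Q)=39/2, d(FT,X)=37/2
iteration 2: select H,N (d=1, Q=-134); attach at lengths (-33/10, 43/10); label the merged cluster HN
  updated: d(E,HN)=27/2, d(FT,HN)=23/2, d(HN,I)=15/2, d(HN,Q)=25/2, d(HN,X)=21
iteration 3: select FT,HN (d=23/2, Q=-185/2); attach at lengths (105/16, 79/16); label the merged cluster FHNT
  updated: d(E,FHNT)=13/2, d(FHNT,I)=4, d(FHNT,Q)=41/4, d(FHNT,X)=14
iteration 4: select E,X (d=4, Q=-97/2); attach at lengths (17/12, 31/12); label the merged cluster EX
  updated: d(EX,FHNT)=33/4, d(EX,I)=5/2, d(EX,Q)=19/2
iteration 5: select EX,I (d=5/2, Q=-131/4); attach at lengths (31/16, 9/16); label the merged cluster EIX
  updated: d(EIX,FHNT)=39/8, d(EIX,Q)=9
iteration 6: select EIX,FHNT (d=39/8, Q=-193/8); attach at lengths (29/16, 49/16); label the merged cluster EFHINTX
  updated: d(EFHINTX,Q)=115/16
iteration 7: select EFHINTX,Q (d=115/16); attach at lengths (115/32, 115/32); label the merged cluster EFHINQTX
final tree: ((((E:17/12,X:31/12):31/16,I:9/16):29/16,((F:3/2,T:9/2):105/16,(H:-33/10,N:43/10):79/16):49/16):115/32,Q:115/32)
total length: 593/16

29/16,49/16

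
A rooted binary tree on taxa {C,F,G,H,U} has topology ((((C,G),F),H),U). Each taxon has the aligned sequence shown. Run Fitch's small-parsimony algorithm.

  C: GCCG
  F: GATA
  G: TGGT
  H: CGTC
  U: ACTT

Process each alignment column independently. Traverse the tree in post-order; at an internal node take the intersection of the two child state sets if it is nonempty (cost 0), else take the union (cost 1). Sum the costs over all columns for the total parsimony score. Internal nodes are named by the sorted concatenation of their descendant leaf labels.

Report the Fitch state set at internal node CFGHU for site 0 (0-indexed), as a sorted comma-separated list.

A,C,G

[col 0] CG: children C:{G}, G:{T} ∪→ {G,T}; cost 1
[col 0] CFG: children CG:{G,T}, F:{G} ∩→ {G}; cost 0
[col 0] CFGH: children CFG:{G}, H:{C} ∪→ {C,G}; cost 1
[col 0] CFGHU: children CFGH:{C,G}, U:{A} ∪→ {A,C,G}; cost 1
[col 1] CG: children C:{C}, G:{G} ∪→ {C,G}; cost 1
[col 1] CFG: children CG:{C,G}, F:{A} ∪→ {A,C,G}; cost 1
[col 1] CFGH: children CFG:{A,C,G}, H:{G} ∩→ {G}; cost 0
[col 1] CFGHU: children CFGH:{G}, U:{C} ∪→ {C,G}; cost 1
[col 2] CG: children C:{C}, G:{G} ∪→ {C,G}; cost 1
[col 2] CFG: children CG:{C,G}, F:{T} ∪→ {C,G,T}; cost 1
[col 2] CFGH: children CFG:{C,G,T}, H:{T} ∩→ {T}; cost 0
[col 2] CFGHU: children CFGH:{T}, U:{T} ∩→ {T}; cost 0
[col 3] CG: children C:{G}, G:{T} ∪→ {G,T}; cost 1
[col 3] CFG: children CG:{G,T}, F:{A} ∪→ {A,G,T}; cost 1
[col 3] CFGH: children CFG:{A,G,T}, H:{C} ∪→ {A,C,G,T}; cost 1
[col 3] CFGHU: children CFGH:{A,C,G,T}, U:{T} ∩→ {T}; cost 0
per-site changes: [3, 3, 2, 3]; total = 11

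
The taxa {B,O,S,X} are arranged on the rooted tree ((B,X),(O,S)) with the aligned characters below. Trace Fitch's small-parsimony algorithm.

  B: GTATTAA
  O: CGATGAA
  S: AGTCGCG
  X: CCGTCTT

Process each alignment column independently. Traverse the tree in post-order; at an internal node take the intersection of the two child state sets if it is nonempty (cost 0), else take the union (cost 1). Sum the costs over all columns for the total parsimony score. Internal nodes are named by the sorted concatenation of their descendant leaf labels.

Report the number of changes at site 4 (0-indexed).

site 0, node BX: B={G} ∪ X={C} → {C,G} (+1)
site 0, node OS: O={C} ∪ S={A} → {A,C} (+1)
site 0, node BOSX: BX={C,G} ∩ OS={A,C} → {C} (+0)
site 1, node BX: B={T} ∪ X={C} → {C,T} (+1)
site 1, node OS: O={G} ∩ S={G} → {G} (+0)
site 1, node BOSX: BX={C,T} ∪ OS={G} → {C,G,T} (+1)
site 2, node BX: B={A} ∪ X={G} → {A,G} (+1)
site 2, node OS: O={A} ∪ S={T} → {A,T} (+1)
site 2, node BOSX: BX={A,G} ∩ OS={A,T} → {A} (+0)
site 3, node BX: B={T} ∩ X={T} → {T} (+0)
site 3, node OS: O={T} ∪ S={C} → {C,T} (+1)
site 3, node BOSX: BX={T} ∩ OS={C,T} → {T} (+0)
site 4, node BX: B={T} ∪ X={C} → {C,T} (+1)
site 4, node OS: O={G} ∩ S={G} → {G} (+0)
site 4, node BOSX: BX={C,T} ∪ OS={G} → {C,G,T} (+1)
site 5, node BX: B={A} ∪ X={T} → {A,T} (+1)
site 5, node OS: O={A} ∪ S={C} → {A,C} (+1)
site 5, node BOSX: BX={A,T} ∩ OS={A,C} → {A} (+0)
site 6, node BX: B={A} ∪ X={T} → {A,T} (+1)
site 6, node OS: O={A} ∪ S={G} → {A,G} (+1)
site 6, node BOSX: BX={A,T} ∩ OS={A,G} → {A} (+0)
per-site changes: [2, 2, 2, 1, 2, 2, 2]; total = 13

2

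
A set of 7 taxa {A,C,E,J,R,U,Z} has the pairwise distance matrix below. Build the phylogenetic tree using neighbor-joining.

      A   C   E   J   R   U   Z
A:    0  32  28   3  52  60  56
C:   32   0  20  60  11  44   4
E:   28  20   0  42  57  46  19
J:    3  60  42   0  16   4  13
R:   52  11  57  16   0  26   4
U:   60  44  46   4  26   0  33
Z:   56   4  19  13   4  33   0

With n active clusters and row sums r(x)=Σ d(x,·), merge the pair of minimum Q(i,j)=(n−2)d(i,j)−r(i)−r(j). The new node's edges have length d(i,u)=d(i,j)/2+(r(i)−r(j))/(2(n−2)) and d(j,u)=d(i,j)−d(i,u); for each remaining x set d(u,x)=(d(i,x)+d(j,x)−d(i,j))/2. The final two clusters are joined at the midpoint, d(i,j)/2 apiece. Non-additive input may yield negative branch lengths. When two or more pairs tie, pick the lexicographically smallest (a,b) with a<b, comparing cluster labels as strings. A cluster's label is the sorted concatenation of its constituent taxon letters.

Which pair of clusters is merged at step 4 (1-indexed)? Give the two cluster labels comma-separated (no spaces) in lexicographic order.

1. join A+J (d=3, Q=-354) ⇒ AJ; edges |A|=54/5, |J|=-39/5
  updated: d(AJ,C)=89/2, d(AJ,E)=67/2, d(AJ,R)=65/2, d(AJ,U)=61/2, d(AJ,Z)=33
2. join AJ+U (d=61/2, Q=-463/2) ⇒ AJU; edges |AJ|=233/16, |U|=255/16
  updated: d(AJU,C)=29, d(AJU,E)=49/2, d(AJU,R)=14, d(AJU,Z)=71/4
3. join AJU+E (d=49/2, Q=-529/4) ⇒ AEJU; edges |AJU|=51/8, |E|=145/8
  updated: d(AEJU,C)=49/4, d(AEJU,R)=93/4, d(AEJU,Z)=49/8
4. join AEJU+C (d=49/4, Q=-355/8) ⇒ ACEJU; edges |AEJU|=311/32, |C|=81/32
  updated: d(ACEJU,R)=11, d(ACEJU,Z)=-17/16
5. join ACEJU+R (d=11, Q=-223/16) ⇒ ACEJRU; edges |ACEJU|=95/32, |R|=257/32
  updated: d(ACEJRU,Z)=-129/32
6. join ACEJRU+Z (d=-129/32) ⇒ ACEJRUZ; edges |ACEJRU|=-129/64, |Z|=-129/64
final tree: ((((((A:54/5,J:-39/5):233/16,U:255/16):51/8,E:145/8):311/32,C:81/32):95/32,R:257/32):-129/64,Z:-129/64)
total length: 2471/32

AEJU,C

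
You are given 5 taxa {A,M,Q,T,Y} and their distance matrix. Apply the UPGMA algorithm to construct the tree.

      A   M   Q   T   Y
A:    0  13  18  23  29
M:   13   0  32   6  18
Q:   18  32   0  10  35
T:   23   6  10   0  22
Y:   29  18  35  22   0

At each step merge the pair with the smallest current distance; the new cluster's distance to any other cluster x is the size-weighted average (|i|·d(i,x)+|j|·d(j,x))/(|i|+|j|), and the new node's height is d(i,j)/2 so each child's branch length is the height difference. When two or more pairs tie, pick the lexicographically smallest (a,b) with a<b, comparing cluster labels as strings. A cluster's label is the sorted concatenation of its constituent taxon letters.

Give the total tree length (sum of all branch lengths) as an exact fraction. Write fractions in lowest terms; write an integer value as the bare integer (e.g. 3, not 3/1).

48

iteration 1: select M,T (d=6); attach at lengths (3, 3); label the merged cluster MT
  updated: d(A,MT)=18, d(MT,Q)=21, d(MT,Y)=20
iteration 2: select A,MT (d=18); attach at lengths (9, 6); label the merged cluster AMT
  updated: d(AMT,Q)=20, d(AMT,Y)=23
iteration 3: select AMT,Q (d=20); attach at lengths (1, 10); label the merged cluster AMQT
  updated: d(AMQT,Y)=26
iteration 4: select AMQT,Y (d=26); attach at lengths (3, 13); label the merged cluster AMQTY
final tree: (((A:9,(M:3,T:3):6):1,Q:10):3,Y:13)
total length: 48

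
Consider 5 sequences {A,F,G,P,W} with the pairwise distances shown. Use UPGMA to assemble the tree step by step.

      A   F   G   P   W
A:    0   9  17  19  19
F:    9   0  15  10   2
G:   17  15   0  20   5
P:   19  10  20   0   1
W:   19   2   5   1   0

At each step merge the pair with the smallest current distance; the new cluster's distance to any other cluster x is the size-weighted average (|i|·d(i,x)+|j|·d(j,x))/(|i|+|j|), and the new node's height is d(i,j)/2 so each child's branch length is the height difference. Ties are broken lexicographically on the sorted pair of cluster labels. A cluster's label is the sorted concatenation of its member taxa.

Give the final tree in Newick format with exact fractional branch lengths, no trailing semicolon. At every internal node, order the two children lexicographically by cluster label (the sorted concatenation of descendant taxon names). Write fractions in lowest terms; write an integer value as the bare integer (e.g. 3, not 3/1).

step 1: merge (P,W) at d=1; branch lengths P→1/2, W→1/2; new cluster PW
  updated: d(A,PW)=19, d(F,PW)=6, d(G,PW)=25/2
step 2: merge (F,PW) at d=6; branch lengths F→3, PW→5/2; new cluster FPW
  updated: d(A,FPW)=47/3, d(FPW,G)=40/3
step 3: merge (FPW,G) at d=40/3; branch lengths FPW→11/3, G→20/3; new cluster FGPW
  updated: d(A,FGPW)=16
step 4: merge (A,FGPW) at d=16; branch lengths A→8, FGPW→4/3; new cluster AFGPW
final tree: (A:8,((F:3,(P:1/2,W:1/2):5/2):11/3,G:20/3):4/3)
total length: 157/6

(A:8,((F:3,(P:1/2,W:1/2):5/2):11/3,G:20/3):4/3)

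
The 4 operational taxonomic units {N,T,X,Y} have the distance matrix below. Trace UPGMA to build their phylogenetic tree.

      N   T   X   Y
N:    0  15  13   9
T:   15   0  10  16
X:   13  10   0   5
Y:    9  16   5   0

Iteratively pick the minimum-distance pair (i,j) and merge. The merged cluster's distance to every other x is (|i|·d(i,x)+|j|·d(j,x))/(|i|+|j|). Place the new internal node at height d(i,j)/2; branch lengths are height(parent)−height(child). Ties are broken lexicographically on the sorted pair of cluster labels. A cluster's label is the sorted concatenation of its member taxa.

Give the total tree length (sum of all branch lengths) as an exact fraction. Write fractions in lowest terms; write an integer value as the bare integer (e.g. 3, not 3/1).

65/3

step 1: merge (X,Y) at d=5; branch lengths X→5/2, Y→5/2; new cluster XY
  updated: d(N,XY)=11, d(T,XY)=13
step 2: merge (N,XY) at d=11; branch lengths N→11/2, XY→3; new cluster NXY
  updated: d(NXY,T)=41/3
step 3: merge (NXY,T) at d=41/3; branch lengths NXY→4/3, T→41/6; new cluster NTXY
final tree: ((N:11/2,(X:5/2,Y:5/2):3):4/3,T:41/6)
total length: 65/3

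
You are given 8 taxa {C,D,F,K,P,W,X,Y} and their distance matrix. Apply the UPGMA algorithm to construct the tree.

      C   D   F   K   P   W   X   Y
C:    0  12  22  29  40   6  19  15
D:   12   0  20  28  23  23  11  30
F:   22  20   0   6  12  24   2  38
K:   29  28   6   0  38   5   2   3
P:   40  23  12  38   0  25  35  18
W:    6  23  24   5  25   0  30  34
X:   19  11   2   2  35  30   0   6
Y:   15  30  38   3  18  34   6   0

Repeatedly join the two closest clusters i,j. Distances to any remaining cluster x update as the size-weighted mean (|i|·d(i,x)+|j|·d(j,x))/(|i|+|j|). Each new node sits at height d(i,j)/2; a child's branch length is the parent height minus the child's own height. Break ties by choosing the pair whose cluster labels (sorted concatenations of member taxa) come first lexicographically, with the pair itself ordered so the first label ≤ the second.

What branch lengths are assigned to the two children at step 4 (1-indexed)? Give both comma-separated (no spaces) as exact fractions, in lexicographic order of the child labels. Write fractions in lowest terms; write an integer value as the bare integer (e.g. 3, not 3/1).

1. join F+X (d=2) ⇒ FX; edges |F|=1, |X|=1
  updated: d(C,FX)=41/2, d(D,FX)=31/2, d(FX,K)=4, d(FX,P)=47/2, d(FX,W)=27, d(FX,Y)=22
2. join K+Y (d=3) ⇒ KY; edges |K|=3/2, |Y|=3/2
  updated: d(C,KY)=22, d(D,KY)=29, d(FX,KY)=13, d(KY,P)=28, d(KY,W)=39/2
3. join C+W (d=6) ⇒ CW; edges |C|=3, |W|=3
  updated: d(CW,D)=35/2, d(CW,FX)=95/4, d(CW,KY)=83/4, d(CW,P)=65/2
4. join FX+KY (d=13) ⇒ FKXY; edges |FX|=11/2, |KY|=5
  updated: d(CW,FKXY)=89/4, d(D,FKXY)=89/4, d(FKXY,P)=103/4
5. join CW+D (d=35/2) ⇒ CDW; edges |CW|=23/4, |D|=35/4
  updated: d(CDW,FKXY)=89/4, d(CDW,P)=88/3
6. join CDW+FKXY (d=89/4) ⇒ CDFKWXY; edges |CDW|=19/8, |FKXY|=37/8
  updated: d(CDFKWXY,P)=191/7
7. join CDFKWXY+P (d=191/7) ⇒ CDFKPWXY; edges |CDFKWXY|=141/56, |P|=191/14
final tree: ((((C:3,W:3):23/4,D:35/4):19/8,((F:1,X:1):11/2,(K:3/2,Y:3/2):5):37/8):141/56,P:191/14)
total length: 3313/56

11/2,5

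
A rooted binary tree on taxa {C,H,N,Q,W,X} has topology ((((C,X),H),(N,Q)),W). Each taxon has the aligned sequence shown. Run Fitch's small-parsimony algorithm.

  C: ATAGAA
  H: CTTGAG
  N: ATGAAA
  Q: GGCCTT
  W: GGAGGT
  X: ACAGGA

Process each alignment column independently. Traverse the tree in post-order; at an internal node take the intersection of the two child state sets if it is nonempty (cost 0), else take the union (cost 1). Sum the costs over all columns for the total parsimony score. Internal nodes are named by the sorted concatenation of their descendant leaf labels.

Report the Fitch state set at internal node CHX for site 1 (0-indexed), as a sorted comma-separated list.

T

CX@0: {A} ∩ {A} = {A} (intersection, +0)
CHX@0: {A} ∪ {C} = {A,C} (union, +1)
NQ@0: {A} ∪ {G} = {A,G} (union, +1)
CHNQX@0: {A,C} ∩ {A,G} = {A} (intersection, +0)
CHNQWX@0: {A} ∪ {G} = {A,G} (union, +1)
CX@1: {T} ∪ {C} = {C,T} (union, +1)
CHX@1: {C,T} ∩ {T} = {T} (intersection, +0)
NQ@1: {T} ∪ {G} = {G,T} (union, +1)
CHNQX@1: {T} ∩ {G,T} = {T} (intersection, +0)
CHNQWX@1: {T} ∪ {G} = {G,T} (union, +1)
CX@2: {A} ∩ {A} = {A} (intersection, +0)
CHX@2: {A} ∪ {T} = {A,T} (union, +1)
NQ@2: {G} ∪ {C} = {C,G} (union, +1)
CHNQX@2: {A,T} ∪ {C,G} = {A,C,G,T} (union, +1)
CHNQWX@2: {A,C,G,T} ∩ {A} = {A} (intersection, +0)
CX@3: {G} ∩ {G} = {G} (intersection, +0)
CHX@3: {G} ∩ {G} = {G} (intersection, +0)
NQ@3: {A} ∪ {C} = {A,C} (union, +1)
CHNQX@3: {G} ∪ {A,C} = {A,C,G} (union, +1)
CHNQWX@3: {A,C,G} ∩ {G} = {G} (intersection, +0)
CX@4: {A} ∪ {G} = {A,G} (union, +1)
CHX@4: {A,G} ∩ {A} = {A} (intersection, +0)
NQ@4: {A} ∪ {T} = {A,T} (union, +1)
CHNQX@4: {A} ∩ {A,T} = {A} (intersection, +0)
CHNQWX@4: {A} ∪ {G} = {A,G} (union, +1)
CX@5: {A} ∩ {A} = {A} (intersection, +0)
CHX@5: {A} ∪ {G} = {A,G} (union, +1)
NQ@5: {A} ∪ {T} = {A,T} (union, +1)
CHNQX@5: {A,G} ∩ {A,T} = {A} (intersection, +0)
CHNQWX@5: {A} ∪ {T} = {A,T} (union, +1)
per-site changes: [3, 3, 3, 2, 3, 3]; total = 17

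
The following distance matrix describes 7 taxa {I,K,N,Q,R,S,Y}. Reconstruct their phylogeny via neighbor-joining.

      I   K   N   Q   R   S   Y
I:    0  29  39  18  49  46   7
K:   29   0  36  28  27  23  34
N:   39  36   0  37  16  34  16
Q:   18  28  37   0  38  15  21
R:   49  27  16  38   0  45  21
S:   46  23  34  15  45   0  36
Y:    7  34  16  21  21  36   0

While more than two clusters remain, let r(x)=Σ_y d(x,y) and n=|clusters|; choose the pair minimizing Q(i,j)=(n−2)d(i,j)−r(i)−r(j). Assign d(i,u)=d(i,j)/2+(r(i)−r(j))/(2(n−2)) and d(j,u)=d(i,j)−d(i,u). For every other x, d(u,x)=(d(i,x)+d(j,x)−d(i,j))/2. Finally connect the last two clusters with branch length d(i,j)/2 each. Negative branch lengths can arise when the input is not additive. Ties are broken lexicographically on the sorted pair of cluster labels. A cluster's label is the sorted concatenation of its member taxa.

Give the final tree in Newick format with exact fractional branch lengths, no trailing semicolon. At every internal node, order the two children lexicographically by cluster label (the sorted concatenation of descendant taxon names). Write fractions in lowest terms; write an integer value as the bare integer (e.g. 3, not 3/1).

((((I:111/16,Y:1/16):161/16,(N:31/5,R:49/5):155/16):73/16,K:181/16):107/32,(Q:53/12,S:127/12):107/32)

1. join N+R (d=16, Q=-294) ⇒ NR; edges |N|=31/5, |R|=49/5
  updated: d(I,NR)=36, d(K,NR)=47/2, d(NR,Q)=59/2, d(NR,S)=63/2, d(NR,Y)=21/2
2. join I+Y (d=7, Q=-433/2) ⇒ IY; edges |I|=111/16, |Y|=1/16
  updated: d(IY,K)=28, d(IY,NR)=79/4, d(IY,Q)=16, d(IY,S)=75/2
3. join Q+S (d=15, Q=-301/2) ⇒ QS; edges |Q|=53/12, |S|=127/12
  updated: d(IY,QS)=77/4, d(K,QS)=18, d(NR,QS)=23
4. join IY+NR (d=79/4, Q=-375/4) ⇒ INRY; edges |IY|=161/16, |NR|=155/16
  updated: d(INRY,K)=127/8, d(INRY,QS)=45/4
5. join INRY+K (d=127/8, Q=-361/8) ⇒ IKNRY; edges |INRY|=73/16, |K|=181/16
  updated: d(IKNRY,QS)=107/16
6. join IKNRY+QS (d=107/16) ⇒ IKNQRSY; edges |IKNRY|=107/32, |QS|=107/32
final tree: ((((I:111/16,Y:1/16):161/16,(N:31/5,R:49/5):155/16):73/16,K:181/16):107/32,(Q:53/12,S:127/12):107/32)
total length: 1285/16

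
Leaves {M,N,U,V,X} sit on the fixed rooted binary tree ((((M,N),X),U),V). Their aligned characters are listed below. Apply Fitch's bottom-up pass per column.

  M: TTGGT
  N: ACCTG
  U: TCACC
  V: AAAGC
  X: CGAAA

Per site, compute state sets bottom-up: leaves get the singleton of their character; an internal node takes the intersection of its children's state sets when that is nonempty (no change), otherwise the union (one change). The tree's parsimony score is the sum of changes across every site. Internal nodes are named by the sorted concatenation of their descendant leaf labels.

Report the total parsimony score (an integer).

MN@0: {T} ∪ {A} = {A,T} (union, +1)
MNX@0: {A,T} ∪ {C} = {A,C,T} (union, +1)
MNUX@0: {A,C,T} ∩ {T} = {T} (intersection, +0)
MNUVX@0: {T} ∪ {A} = {A,T} (union, +1)
MN@1: {T} ∪ {C} = {C,T} (union, +1)
MNX@1: {C,T} ∪ {G} = {C,G,T} (union, +1)
MNUX@1: {C,G,T} ∩ {C} = {C} (intersection, +0)
MNUVX@1: {C} ∪ {A} = {A,C} (union, +1)
MN@2: {G} ∪ {C} = {C,G} (union, +1)
MNX@2: {C,G} ∪ {A} = {A,C,G} (union, +1)
MNUX@2: {A,C,G} ∩ {A} = {A} (intersection, +0)
MNUVX@2: {A} ∩ {A} = {A} (intersection, +0)
MN@3: {G} ∪ {T} = {G,T} (union, +1)
MNX@3: {G,T} ∪ {A} = {A,G,T} (union, +1)
MNUX@3: {A,G,T} ∪ {C} = {A,C,G,T} (union, +1)
MNUVX@3: {A,C,G,T} ∩ {G} = {G} (intersection, +0)
MN@4: {T} ∪ {G} = {G,T} (union, +1)
MNX@4: {G,T} ∪ {A} = {A,G,T} (union, +1)
MNUX@4: {A,G,T} ∪ {C} = {A,C,G,T} (union, +1)
MNUVX@4: {A,C,G,T} ∩ {C} = {C} (intersection, +0)
per-site changes: [3, 3, 2, 3, 3]; total = 14

14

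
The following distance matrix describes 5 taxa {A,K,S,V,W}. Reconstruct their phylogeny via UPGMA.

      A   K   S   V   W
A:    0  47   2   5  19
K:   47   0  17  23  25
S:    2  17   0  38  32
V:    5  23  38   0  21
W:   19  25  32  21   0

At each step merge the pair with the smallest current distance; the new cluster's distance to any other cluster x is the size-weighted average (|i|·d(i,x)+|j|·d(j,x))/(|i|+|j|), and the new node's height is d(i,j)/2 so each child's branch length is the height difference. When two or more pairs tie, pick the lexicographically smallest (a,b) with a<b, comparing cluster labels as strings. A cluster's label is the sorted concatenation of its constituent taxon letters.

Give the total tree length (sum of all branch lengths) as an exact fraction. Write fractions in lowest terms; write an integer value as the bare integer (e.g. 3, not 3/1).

iteration 1: select A,S (d=2); attach at lengths (1, 1); label the merged cluster AS
  updated: d(AS,K)=32, d(AS,V)=43/2, d(AS,W)=51/2
iteration 2: select V,W (d=21); attach at lengths (21/2, 21/2); label the merged cluster VW
  updated: d(AS,VW)=47/2, d(K,VW)=24
iteration 3: select AS,VW (d=47/2); attach at lengths (43/4, 5/4); label the merged cluster ASVW
  updated: d(ASVW,K)=28
iteration 4: select ASVW,K (d=28); attach at lengths (9/4, 14); label the merged cluster AKSVW
final tree: (((A:1,S:1):43/4,(V:21/2,W:21/2):5/4):9/4,K:14)
total length: 205/4

205/4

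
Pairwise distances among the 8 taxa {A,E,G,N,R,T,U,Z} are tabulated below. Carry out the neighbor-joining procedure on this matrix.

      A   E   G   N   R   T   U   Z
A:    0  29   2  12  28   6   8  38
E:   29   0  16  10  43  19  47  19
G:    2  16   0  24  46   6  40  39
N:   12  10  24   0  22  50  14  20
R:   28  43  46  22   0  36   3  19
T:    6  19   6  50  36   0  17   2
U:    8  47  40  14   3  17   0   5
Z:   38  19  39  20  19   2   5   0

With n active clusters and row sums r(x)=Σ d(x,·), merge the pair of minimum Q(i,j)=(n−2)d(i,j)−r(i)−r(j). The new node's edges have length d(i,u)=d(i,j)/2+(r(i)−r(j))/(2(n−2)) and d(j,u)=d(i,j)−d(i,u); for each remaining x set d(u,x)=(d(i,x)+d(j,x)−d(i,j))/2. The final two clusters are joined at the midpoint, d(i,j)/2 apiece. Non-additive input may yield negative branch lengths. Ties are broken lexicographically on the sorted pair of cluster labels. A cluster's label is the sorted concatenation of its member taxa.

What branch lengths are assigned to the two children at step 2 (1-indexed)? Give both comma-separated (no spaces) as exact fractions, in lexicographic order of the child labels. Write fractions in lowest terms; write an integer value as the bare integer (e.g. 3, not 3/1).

iteration 1: select R,U (d=3, Q=-313); attach at lengths (27/4, -15/4); label the merged cluster RU
  updated: d(A,RU)=33/2, d(E,RU)=87/2, d(G,RU)=83/2, d(N,RU)=33/2, d(RU,T)=25, d(RU,Z)=21/2
iteration 2: select RU,Z (d=21/2, Q=-459/2); attach at lengths (31/4, 11/4); label the merged cluster RUZ
  updated: d(A,RUZ)=22, d(E,RUZ)=26, d(G,RUZ)=35, d(N,RUZ)=13, d(RUZ,T)=33/4
iteration 3: select E,N (d=10, Q=-169); attach at lengths (31/8, 49/8); label the merged cluster EN
  updated: d(A,EN)=31/2, d(EN,G)=15, d(EN,RUZ)=29/2, d(EN,T)=59/2
iteration 4: select EN,RUZ (d=29/2, Q=-443/4); attach at lengths (51/8, 65/8); label the merged cluster ENRUZ
  updated: d(A,ENRUZ)=23/2, d(ENRUZ,G)=71/4, d(ENRUZ,T)=93/8
iteration 5: select A,G (d=2, Q=-165/4); attach at lengths (-9/16, 41/16); label the merged cluster AG
  updated: d(AG,ENRUZ)=109/8, d(AG,T)=5
iteration 6: select AG,ENRUZ (d=109/8, Q=-121/4); attach at lengths (7/2, 81/8); label the merged cluster AEGNRUZ
  updated: d(AEGNRUZ,T)=3/2
iteration 7: select AEGNRUZ,T (d=3/2); attach at lengths (3/4, 3/4); label the merged cluster AEGNRTUZ
final tree: (((A:-9/16,G:41/16):7/2,((E:31/8,N:49/8):51/8,((R:27/4,U:-15/4):31/4,Z:11/4):65/8):81/8):3/4,T:3/4)
total length: 441/8

31/4,11/4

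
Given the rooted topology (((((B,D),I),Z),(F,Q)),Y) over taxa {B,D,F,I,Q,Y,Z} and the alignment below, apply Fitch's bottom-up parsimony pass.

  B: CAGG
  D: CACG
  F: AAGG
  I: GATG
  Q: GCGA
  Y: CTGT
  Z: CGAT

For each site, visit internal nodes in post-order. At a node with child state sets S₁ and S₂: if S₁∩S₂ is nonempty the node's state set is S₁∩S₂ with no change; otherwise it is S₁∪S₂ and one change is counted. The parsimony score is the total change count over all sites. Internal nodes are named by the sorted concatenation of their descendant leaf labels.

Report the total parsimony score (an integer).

12

[col 0] BD: children B:{C}, D:{C} ∩→ {C}; cost 0
[col 0] BDI: children BD:{C}, I:{G} ∪→ {C,G}; cost 1
[col 0] BDIZ: children BDI:{C,G}, Z:{C} ∩→ {C}; cost 0
[col 0] FQ: children F:{A}, Q:{G} ∪→ {A,G}; cost 1
[col 0] BDFIQZ: children BDIZ:{C}, FQ:{A,G} ∪→ {A,C,G}; cost 1
[col 0] BDFIQYZ: children BDFIQZ:{A,C,G}, Y:{C} ∩→ {C}; cost 0
[col 1] BD: children B:{A}, D:{A} ∩→ {A}; cost 0
[col 1] BDI: children BD:{A}, I:{A} ∩→ {A}; cost 0
[col 1] BDIZ: children BDI:{A}, Z:{G} ∪→ {A,G}; cost 1
[col 1] FQ: children F:{A}, Q:{C} ∪→ {A,C}; cost 1
[col 1] BDFIQZ: children BDIZ:{A,G}, FQ:{A,C} ∩→ {A}; cost 0
[col 1] BDFIQYZ: children BDFIQZ:{A}, Y:{T} ∪→ {A,T}; cost 1
[col 2] BD: children B:{G}, D:{C} ∪→ {C,G}; cost 1
[col 2] BDI: children BD:{C,G}, I:{T} ∪→ {C,G,T}; cost 1
[col 2] BDIZ: children BDI:{C,G,T}, Z:{A} ∪→ {A,C,G,T}; cost 1
[col 2] FQ: children F:{G}, Q:{G} ∩→ {G}; cost 0
[col 2] BDFIQZ: children BDIZ:{A,C,G,T}, FQ:{G} ∩→ {G}; cost 0
[col 2] BDFIQYZ: children BDFIQZ:{G}, Y:{G} ∩→ {G}; cost 0
[col 3] BD: children B:{G}, D:{G} ∩→ {G}; cost 0
[col 3] BDI: children BD:{G}, I:{G} ∩→ {G}; cost 0
[col 3] BDIZ: children BDI:{G}, Z:{T} ∪→ {G,T}; cost 1
[col 3] FQ: children F:{G}, Q:{A} ∪→ {A,G}; cost 1
[col 3] BDFIQZ: children BDIZ:{G,T}, FQ:{A,G} ∩→ {G}; cost 0
[col 3] BDFIQYZ: children BDFIQZ:{G}, Y:{T} ∪→ {G,T}; cost 1
per-site changes: [3, 3, 3, 3]; total = 12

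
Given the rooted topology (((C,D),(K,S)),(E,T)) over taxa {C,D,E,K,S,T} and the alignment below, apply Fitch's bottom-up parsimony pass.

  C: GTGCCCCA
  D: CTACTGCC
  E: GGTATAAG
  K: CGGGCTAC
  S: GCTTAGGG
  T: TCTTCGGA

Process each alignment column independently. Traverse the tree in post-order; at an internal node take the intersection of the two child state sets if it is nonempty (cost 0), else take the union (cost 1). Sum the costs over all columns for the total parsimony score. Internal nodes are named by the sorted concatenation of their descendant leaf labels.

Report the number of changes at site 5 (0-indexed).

3

CD@0: {G} ∪ {C} = {C,G} (union, +1)
KS@0: {C} ∪ {G} = {C,G} (union, +1)
CDKS@0: {C,G} ∩ {C,G} = {C,G} (intersection, +0)
ET@0: {G} ∪ {T} = {G,T} (union, +1)
CDEKST@0: {C,G} ∩ {G,T} = {G} (intersection, +0)
CD@1: {T} ∩ {T} = {T} (intersection, +0)
KS@1: {G} ∪ {C} = {C,G} (union, +1)
CDKS@1: {T} ∪ {C,G} = {C,G,T} (union, +1)
ET@1: {G} ∪ {C} = {C,G} (union, +1)
CDEKST@1: {C,G,T} ∩ {C,G} = {C,G} (intersection, +0)
CD@2: {G} ∪ {A} = {A,G} (union, +1)
KS@2: {G} ∪ {T} = {G,T} (union, +1)
CDKS@2: {A,G} ∩ {G,T} = {G} (intersection, +0)
ET@2: {T} ∩ {T} = {T} (intersection, +0)
CDEKST@2: {G} ∪ {T} = {G,T} (union, +1)
CD@3: {C} ∩ {C} = {C} (intersection, +0)
KS@3: {G} ∪ {T} = {G,T} (union, +1)
CDKS@3: {C} ∪ {G,T} = {C,G,T} (union, +1)
ET@3: {A} ∪ {T} = {A,T} (union, +1)
CDEKST@3: {C,G,T} ∩ {A,T} = {T} (intersection, +0)
CD@4: {C} ∪ {T} = {C,T} (union, +1)
KS@4: {C} ∪ {A} = {A,C} (union, +1)
CDKS@4: {C,T} ∩ {A,C} = {C} (intersection, +0)
ET@4: {T} ∪ {C} = {C,T} (union, +1)
CDEKST@4: {C} ∩ {C,T} = {C} (intersection, +0)
CD@5: {C} ∪ {G} = {C,G} (union, +1)
KS@5: {T} ∪ {G} = {G,T} (union, +1)
CDKS@5: {C,G} ∩ {G,T} = {G} (intersection, +0)
ET@5: {A} ∪ {G} = {A,G} (union, +1)
CDEKST@5: {G} ∩ {A,G} = {G} (intersection, +0)
CD@6: {C} ∩ {C} = {C} (intersection, +0)
KS@6: {A} ∪ {G} = {A,G} (union, +1)
CDKS@6: {C} ∪ {A,G} = {A,C,G} (union, +1)
ET@6: {A} ∪ {G} = {A,G} (union, +1)
CDEKST@6: {A,C,G} ∩ {A,G} = {A,G} (intersection, +0)
CD@7: {A} ∪ {C} = {A,C} (union, +1)
KS@7: {C} ∪ {G} = {C,G} (union, +1)
CDKS@7: {A,C} ∩ {C,G} = {C} (intersection, +0)
ET@7: {G} ∪ {A} = {A,G} (union, +1)
CDEKST@7: {C} ∪ {A,G} = {A,C,G} (union, +1)
per-site changes: [3, 3, 3, 3, 3, 3, 3, 4]; total = 25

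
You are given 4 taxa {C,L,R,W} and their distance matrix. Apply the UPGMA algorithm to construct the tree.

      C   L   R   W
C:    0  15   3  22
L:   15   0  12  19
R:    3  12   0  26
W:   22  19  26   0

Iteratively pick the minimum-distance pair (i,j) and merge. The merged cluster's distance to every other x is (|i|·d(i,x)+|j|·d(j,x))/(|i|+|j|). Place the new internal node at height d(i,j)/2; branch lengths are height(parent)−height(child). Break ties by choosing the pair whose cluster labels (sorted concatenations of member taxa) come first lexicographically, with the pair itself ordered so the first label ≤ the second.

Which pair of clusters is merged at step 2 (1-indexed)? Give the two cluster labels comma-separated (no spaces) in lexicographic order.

CR,L

1. join C+R (d=3) ⇒ CR; edges |C|=3/2, |R|=3/2
  updated: d(CR,L)=27/2, d(CR,W)=24
2. join CR+L (d=27/2) ⇒ CLR; edges |CR|=21/4, |L|=27/4
  updated: d(CLR,W)=67/3
3. join CLR+W (d=67/3) ⇒ CLRW; edges |CLR|=53/12, |W|=67/6
final tree: (((C:3/2,R:3/2):21/4,L:27/4):53/12,W:67/6)
total length: 367/12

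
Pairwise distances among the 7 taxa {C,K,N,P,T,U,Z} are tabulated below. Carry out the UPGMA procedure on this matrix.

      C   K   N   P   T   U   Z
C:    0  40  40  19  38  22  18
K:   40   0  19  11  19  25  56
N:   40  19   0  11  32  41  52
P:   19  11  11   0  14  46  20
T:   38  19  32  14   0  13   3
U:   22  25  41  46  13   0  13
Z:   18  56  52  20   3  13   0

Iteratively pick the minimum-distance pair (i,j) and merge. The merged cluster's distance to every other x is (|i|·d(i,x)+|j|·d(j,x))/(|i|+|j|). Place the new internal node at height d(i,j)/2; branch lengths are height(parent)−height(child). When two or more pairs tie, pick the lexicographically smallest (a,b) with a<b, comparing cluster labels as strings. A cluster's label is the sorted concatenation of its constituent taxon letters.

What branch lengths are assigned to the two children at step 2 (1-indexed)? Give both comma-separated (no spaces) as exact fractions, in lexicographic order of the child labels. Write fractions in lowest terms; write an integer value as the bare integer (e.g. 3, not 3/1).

1. join T+Z (d=3) ⇒ TZ; edges |T|=3/2, |Z|=3/2
  updated: d(C,TZ)=28, d(K,TZ)=75/2, d(N,TZ)=42, d(P,TZ)=17, d(TZ,U)=13
2. join K+P (d=11) ⇒ KP; edges |K|=11/2, |P|=11/2
  updated: d(C,KP)=59/2, d(KP,N)=15, d(KP,TZ)=109/4, d(KP,U)=71/2
3. join TZ+U (d=13) ⇒ TUZ; edges |TZ|=5, |U|=13/2
  updated: d(C,TUZ)=26, d(KP,TUZ)=30, d(N,TUZ)=125/3
4. join KP+N (d=15) ⇒ KNP; edges |KP|=2, |N|=15/2
  updated: d(C,KNP)=33, d(KNP,TUZ)=305/9
5. join C+TUZ (d=26) ⇒ CTUZ; edges |C|=13, |TUZ|=13/2
  updated: d(CTUZ,KNP)=101/3
6. join CTUZ+KNP (d=101/3) ⇒ CKNPTUZ; edges |CTUZ|=23/6, |KNP|=28/3
final tree: ((C:13,((T:3/2,Z:3/2):5,U:13/2):13/2):23/6,((K:11/2,P:11/2):2,N:15/2):28/3)
total length: 203/3

11/2,11/2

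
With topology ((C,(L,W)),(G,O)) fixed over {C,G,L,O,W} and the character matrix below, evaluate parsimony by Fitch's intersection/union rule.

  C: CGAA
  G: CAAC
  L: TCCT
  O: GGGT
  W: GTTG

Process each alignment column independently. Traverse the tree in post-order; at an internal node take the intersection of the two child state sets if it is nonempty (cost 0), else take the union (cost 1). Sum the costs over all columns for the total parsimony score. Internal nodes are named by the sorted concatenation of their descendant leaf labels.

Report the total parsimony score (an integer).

12

[col 0] LW: children L:{T}, W:{G} ∪→ {G,T}; cost 1
[col 0] CLW: children C:{C}, LW:{G,T} ∪→ {C,G,T}; cost 1
[col 0] GO: children G:{C}, O:{G} ∪→ {C,G}; cost 1
[col 0] CGLOW: children CLW:{C,G,T}, GO:{C,G} ∩→ {C,G}; cost 0
[col 1] LW: children L:{C}, W:{T} ∪→ {C,T}; cost 1
[col 1] CLW: children C:{G}, LW:{C,T} ∪→ {C,G,T}; cost 1
[col 1] GO: children G:{A}, O:{G} ∪→ {A,G}; cost 1
[col 1] CGLOW: children CLW:{C,G,T}, GO:{A,G} ∩→ {G}; cost 0
[col 2] LW: children L:{C}, W:{T} ∪→ {C,T}; cost 1
[col 2] CLW: children C:{A}, LW:{C,T} ∪→ {A,C,T}; cost 1
[col 2] GO: children G:{A}, O:{G} ∪→ {A,G}; cost 1
[col 2] CGLOW: children CLW:{A,C,T}, GO:{A,G} ∩→ {A}; cost 0
[col 3] LW: children L:{T}, W:{G} ∪→ {G,T}; cost 1
[col 3] CLW: children C:{A}, LW:{G,T} ∪→ {A,G,T}; cost 1
[col 3] GO: children G:{C}, O:{T} ∪→ {C,T}; cost 1
[col 3] CGLOW: children CLW:{A,G,T}, GO:{C,T} ∩→ {T}; cost 0
per-site changes: [3, 3, 3, 3]; total = 12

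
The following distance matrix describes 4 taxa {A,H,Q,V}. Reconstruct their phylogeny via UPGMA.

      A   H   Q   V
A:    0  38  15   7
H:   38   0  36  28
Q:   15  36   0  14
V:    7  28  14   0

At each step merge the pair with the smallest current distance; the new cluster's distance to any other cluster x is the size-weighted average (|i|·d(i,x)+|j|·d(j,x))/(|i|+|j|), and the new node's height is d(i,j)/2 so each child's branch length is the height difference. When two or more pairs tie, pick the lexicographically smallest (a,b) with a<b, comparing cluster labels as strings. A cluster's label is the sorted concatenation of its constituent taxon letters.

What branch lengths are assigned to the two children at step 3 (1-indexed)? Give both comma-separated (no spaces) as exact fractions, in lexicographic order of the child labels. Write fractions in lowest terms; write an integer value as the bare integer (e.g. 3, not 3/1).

1. join A+V (d=7) ⇒ AV; edges |A|=7/2, |V|=7/2
  updated: d(AV,H)=33, d(AV,Q)=29/2
2. join AV+Q (d=29/2) ⇒ AQV; edges |AV|=15/4, |Q|=29/4
  updated: d(AQV,H)=34
3. join AQV+H (d=34) ⇒ AHQV; edges |AQV|=39/4, |H|=17
final tree: (((A:7/2,V:7/2):15/4,Q:29/4):39/4,H:17)
total length: 179/4

39/4,17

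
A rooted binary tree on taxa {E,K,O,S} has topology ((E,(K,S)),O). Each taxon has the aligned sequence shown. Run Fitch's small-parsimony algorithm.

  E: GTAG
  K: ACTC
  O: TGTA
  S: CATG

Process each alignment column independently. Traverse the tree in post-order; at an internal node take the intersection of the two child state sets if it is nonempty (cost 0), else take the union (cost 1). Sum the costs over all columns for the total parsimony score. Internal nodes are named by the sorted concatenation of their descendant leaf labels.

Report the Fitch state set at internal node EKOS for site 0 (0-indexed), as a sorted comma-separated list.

[col 0] KS: children K:{A}, S:{C} ∪→ {A,C}; cost 1
[col 0] EKS: children E:{G}, KS:{A,C} ∪→ {A,C,G}; cost 1
[col 0] EKOS: children EKS:{A,C,G}, O:{T} ∪→ {A,C,G,T}; cost 1
[col 1] KS: children K:{C}, S:{A} ∪→ {A,C}; cost 1
[col 1] EKS: children E:{T}, KS:{A,C} ∪→ {A,C,T}; cost 1
[col 1] EKOS: children EKS:{A,C,T}, O:{G} ∪→ {A,C,G,T}; cost 1
[col 2] KS: children K:{T}, S:{T} ∩→ {T}; cost 0
[col 2] EKS: children E:{A}, KS:{T} ∪→ {A,T}; cost 1
[col 2] EKOS: children EKS:{A,T}, O:{T} ∩→ {T}; cost 0
[col 3] KS: children K:{C}, S:{G} ∪→ {C,G}; cost 1
[col 3] EKS: children E:{G}, KS:{C,G} ∩→ {G}; cost 0
[col 3] EKOS: children EKS:{G}, O:{A} ∪→ {A,G}; cost 1
per-site changes: [3, 3, 1, 2]; total = 9

A,C,G,T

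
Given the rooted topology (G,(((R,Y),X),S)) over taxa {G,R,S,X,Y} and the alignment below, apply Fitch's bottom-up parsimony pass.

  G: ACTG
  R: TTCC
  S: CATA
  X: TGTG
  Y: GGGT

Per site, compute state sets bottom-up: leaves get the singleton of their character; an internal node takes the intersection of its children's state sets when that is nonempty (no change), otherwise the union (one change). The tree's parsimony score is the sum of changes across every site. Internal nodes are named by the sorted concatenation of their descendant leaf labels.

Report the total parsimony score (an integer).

11

[col 0] RY: children R:{T}, Y:{G} ∪→ {G,T}; cost 1
[col 0] RXY: children RY:{G,T}, X:{T} ∩→ {T}; cost 0
[col 0] RSXY: children RXY:{T}, S:{C} ∪→ {C,T}; cost 1
[col 0] GRSXY: children G:{A}, RSXY:{C,T} ∪→ {A,C,T}; cost 1
[col 1] RY: children R:{T}, Y:{G} ∪→ {G,T}; cost 1
[col 1] RXY: children RY:{G,T}, X:{G} ∩→ {G}; cost 0
[col 1] RSXY: children RXY:{G}, S:{A} ∪→ {A,G}; cost 1
[col 1] GRSXY: children G:{C}, RSXY:{A,G} ∪→ {A,C,G}; cost 1
[col 2] RY: children R:{C}, Y:{G} ∪→ {C,G}; cost 1
[col 2] RXY: children RY:{C,G}, X:{T} ∪→ {C,G,T}; cost 1
[col 2] RSXY: children RXY:{C,G,T}, S:{T} ∩→ {T}; cost 0
[col 2] GRSXY: children G:{T}, RSXY:{T} ∩→ {T}; cost 0
[col 3] RY: children R:{C}, Y:{T} ∪→ {C,T}; cost 1
[col 3] RXY: children RY:{C,T}, X:{G} ∪→ {C,G,T}; cost 1
[col 3] RSXY: children RXY:{C,G,T}, S:{A} ∪→ {A,C,G,T}; cost 1
[col 3] GRSXY: children G:{G}, RSXY:{A,C,G,T} ∩→ {G}; cost 0
per-site changes: [3, 3, 2, 3]; total = 11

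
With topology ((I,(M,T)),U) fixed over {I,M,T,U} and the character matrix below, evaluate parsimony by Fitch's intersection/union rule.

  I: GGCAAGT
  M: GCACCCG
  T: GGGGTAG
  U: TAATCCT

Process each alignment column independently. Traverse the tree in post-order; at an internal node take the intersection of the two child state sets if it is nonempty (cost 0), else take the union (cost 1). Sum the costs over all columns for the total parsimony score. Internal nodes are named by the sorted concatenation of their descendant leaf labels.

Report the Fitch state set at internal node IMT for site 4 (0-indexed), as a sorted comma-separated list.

site 0, node MT: M={G} ∩ T={G} → {G} (+0)
site 0, node IMT: I={G} ∩ MT={G} → {G} (+0)
site 0, node IMTU: IMT={G} ∪ U={T} → {G,T} (+1)
site 1, node MT: M={C} ∪ T={G} → {C,G} (+1)
site 1, node IMT: I={G} ∩ MT={C,G} → {G} (+0)
site 1, node IMTU: IMT={G} ∪ U={A} → {A,G} (+1)
site 2, node MT: M={A} ∪ T={G} → {A,G} (+1)
site 2, node IMT: I={C} ∪ MT={A,G} → {A,C,G} (+1)
site 2, node IMTU: IMT={A,C,G} ∩ U={A} → {A} (+0)
site 3, node MT: M={C} ∪ T={G} → {C,G} (+1)
site 3, node IMT: I={A} ∪ MT={C,G} → {A,C,G} (+1)
site 3, node IMTU: IMT={A,C,G} ∪ U={T} → {A,C,G,T} (+1)
site 4, node MT: M={C} ∪ T={T} → {C,T} (+1)
site 4, node IMT: I={A} ∪ MT={C,T} → {A,C,T} (+1)
site 4, node IMTU: IMT={A,C,T} ∩ U={C} → {C} (+0)
site 5, node MT: M={C} ∪ T={A} → {A,C} (+1)
site 5, node IMT: I={G} ∪ MT={A,C} → {A,C,G} (+1)
site 5, node IMTU: IMT={A,C,G} ∩ U={C} → {C} (+0)
site 6, node MT: M={G} ∩ T={G} → {G} (+0)
site 6, node IMT: I={T} ∪ MT={G} → {G,T} (+1)
site 6, node IMTU: IMT={G,T} ∩ U={T} → {T} (+0)
per-site changes: [1, 2, 2, 3, 2, 2, 1]; total = 13

A,C,T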